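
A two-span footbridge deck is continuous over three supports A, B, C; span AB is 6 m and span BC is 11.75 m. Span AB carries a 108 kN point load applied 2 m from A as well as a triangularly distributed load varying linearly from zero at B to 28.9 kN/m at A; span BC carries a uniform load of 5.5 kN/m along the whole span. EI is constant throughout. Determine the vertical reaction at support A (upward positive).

R_A = 110.5 kN

Release continuity at B by inserting a hinge; the redundant is the internal moment M_B. The primary structure is two simply-supported spans AB and BC.
End slopes at the hinge B, treating each span as simply supported:
  span AB: point load 108 at a = 2: Pab(L + a)/(6LEI) = 192/EI
  span AB: triangular load, peak 28.9: 7w₀L³/(360EI) = 121.4/EI
  span BC: UDL 5.5: wL³/(24EI) = 371.8/EI
  relative rotation θ_0 = (313.4 + 371.8)/EI = 685.1/EI
A unit hogging moment at B produces rotation L₁/(3EI) + L₂/(3EI) = 5.917/EI.
Compatibility: M_B·(L₁+L₂)/(3EI) = θ_0, giving M_B = 115.8 kN·m (hogging).
Span AB, ΣM about A with M_B applied at B: R_B^{AB}·6 = 389.4 + 115.8, so R_B^{AB} = 84.2 kN and R_A = 194.7 − 84.2 = 110.5 kN.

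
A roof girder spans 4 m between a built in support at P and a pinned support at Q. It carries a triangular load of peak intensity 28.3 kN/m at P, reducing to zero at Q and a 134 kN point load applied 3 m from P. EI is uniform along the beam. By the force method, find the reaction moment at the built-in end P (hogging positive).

M_P = 93 kN·m

Take the reaction at Q as the redundant and release it; the primary structure is a cantilever fixed at P.
Free-end deflection of the primary structure under the applied loading (downward +):
  triangular load, peak 28.3 at the fixed end: w₀L⁴/(30EI) = 241.5/EI
  point load 134 at a = 3: Pa²(3L − a)/(6EI) = 1809/EI
  δ_0 = 2050/EI
Tip deflection under a unit load at Q: L³/(3EI) = 21.33/EI.
Compatibility at Q: δ_0 − R_Q·δ_{QQ} = 0, so R_Q = 2050/21.33 = 96.12 kN.
Moment equilibrium about P: M_P = Σ(load moments about P) − R_Q·L = 477.5 − 96.12×4 = 93 kN·m.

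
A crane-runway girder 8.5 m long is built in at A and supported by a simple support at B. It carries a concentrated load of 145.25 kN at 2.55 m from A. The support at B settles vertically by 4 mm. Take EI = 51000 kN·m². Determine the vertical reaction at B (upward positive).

Remove the prop at B; the released (primary) structure is a cantilever built in at A.
Primary-structure tip deflection at B by superposition:
  point load 145.25 at a = 2.55: Pa²(3L − a)/(6EI) = 3613/EI
Flexibility coefficient — unit upward force at B: δ_{BB} = L³/(3EI) = 204.7/EI.
With EI = 51000 kN·m²: δ_0 = 0.070837 m and δ_{BB} = 0.004014 m/kN.
Compatibility — the beam at B must follow the support down by 0.004 m: δ_0 − R_B·δ_{BB} = 0.004, so R_B = (0.070837 − 0.004)/0.004014 = 16.65 kN.

R_B = 16.65 kN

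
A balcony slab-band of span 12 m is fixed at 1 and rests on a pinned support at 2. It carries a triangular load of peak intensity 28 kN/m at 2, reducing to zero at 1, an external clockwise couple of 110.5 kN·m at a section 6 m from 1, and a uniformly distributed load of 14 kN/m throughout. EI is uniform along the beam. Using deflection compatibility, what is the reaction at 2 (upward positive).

Remove the prop at 2; the released (primary) structure is a cantilever built in at 1.
Free-end deflection of the primary structure under the applied loading (downward +):
  triangular load, peak 28 at the free end: 11w₀L⁴/(120EI) = 53222/EI
  clockwise couple 110.5 at a = 6: M₀a(2L − a)/(2EI) = 5967/EI
  UDL 14: wL⁴/(8EI) = 36288/EI
  δ_0 = 95477/EI
Tip deflection under a unit load at 2: L³/(3EI) = 576/EI.
The prop prevents deflection at 2: R_2 = δ_0/δ_{22} = 95477/576 = 165.8 kN.

R_2 = 165.8 kN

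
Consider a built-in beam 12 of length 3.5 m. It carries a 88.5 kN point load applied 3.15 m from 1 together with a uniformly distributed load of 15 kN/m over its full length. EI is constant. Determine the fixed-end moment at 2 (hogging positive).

M_2 = 40.4 kN·m

Take the two fixed-end moments M_1, M_2 as redundants; the released structure is the simple span 12.
Simple-span end rotations at 1 and 2 under the given loads:
  at 1: point load 88.5 at a = 3.15: Pab(L + b)/(6LEI) = 17.89/EI
  at 2: point load 88.5 at a = 3.15: Pab(L + a)/(6LEI) = 30.9/EI
  at 1: UDL 15: wL³/(24EI) = 26.8/EI
  at 2: UDL 15: wL³/(24EI) = 26.8/EI
  θ_10 = 44.68/EI,  θ_20 = 57.69/EI
Flexibility coefficients: a unit moment at one end gives L/(3EI) there and L/(6EI) at the far end, so f₁₁ = f₂₂ = 1.167/EI and f₁₂ = f₂₁ = 0.5833/EI.
Compatibility — zero rotation at each built-in end:
  1.167 M_1 + 0.5833 M_2 = 44.68
  0.5833 M_1 + 1.167 M_2 = 57.69
Solving the pair gives M_1 = 18.1 kN·m and M_2 = 40.4 kN·m (hogging).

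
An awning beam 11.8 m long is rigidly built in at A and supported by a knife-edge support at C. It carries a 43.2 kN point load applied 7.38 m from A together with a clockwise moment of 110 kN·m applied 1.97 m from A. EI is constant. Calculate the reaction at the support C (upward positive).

R_C = 24.34 kN

Take the reaction at C as the redundant and release it; the primary structure is a cantilever fixed at A.
Downward deflection at the released point C due to the loads:
  point load 43.2 at a = 7.38: Pa²(3L − a)/(6EI) = 10988/EI
  clockwise couple 110 at a = 1.97: M₀a(2L − a)/(2EI) = 2344/EI
  δ_0 = 13331/EI
Tip deflection under a unit load at C: L³/(3EI) = 547.7/EI.
The prop prevents deflection at C: R_C = δ_0/δ_{CC} = 13331/547.7 = 24.34 kN.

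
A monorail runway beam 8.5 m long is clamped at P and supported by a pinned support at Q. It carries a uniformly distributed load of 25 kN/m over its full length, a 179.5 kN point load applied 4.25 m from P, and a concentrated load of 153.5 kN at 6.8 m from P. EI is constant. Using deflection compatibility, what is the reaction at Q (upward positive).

Remove the prop at Q; the released (primary) structure is a cantilever built in at P.
Downward deflection at the released point Q due to the loads:
  UDL 25: wL⁴/(8EI) = 16313/EI
  point load 179.5 at a = 4.25: Pa²(3L − a)/(6EI) = 11483/EI
  point load 153.5 at a = 6.8: Pa²(3L − a)/(6EI) = 22122/EI
  δ_0 = 49917/EI
Flexibility coefficient — unit upward force at Q: δ_{QQ} = L³/(3EI) = 204.7/EI.
The prop prevents deflection at Q: R_Q = δ_0/δ_{QQ} = 49917/204.7 = 243.8 kN.

R_Q = 243.8 kN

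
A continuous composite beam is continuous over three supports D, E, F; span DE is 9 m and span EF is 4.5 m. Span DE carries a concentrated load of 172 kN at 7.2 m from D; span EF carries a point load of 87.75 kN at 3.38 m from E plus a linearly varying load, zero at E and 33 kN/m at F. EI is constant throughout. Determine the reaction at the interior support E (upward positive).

R_E = 243.2 kN

Release continuity at E by inserting a hinge; the redundant is the internal moment M_E. The primary structure is two simply-supported spans DE and EF.
Discontinuity in slope at E on the released structure — sum the simple-span end rotations:
  span DE: point load 172 at a = 7.2: Pab(L + a)/(6LEI) = 668.7/EI
  span EF: point load 87.75 at a = 3.38: Pab(L + b)/(6LEI) = 69.14/EI
  span EF: triangular load, peak 33: 7w₀L³/(360EI) = 58.47/EI
  relative rotation θ_0 = (668.7 + 127.6)/EI = 796.4/EI
A unit hogging moment at E produces rotation L₁/(3EI) + L₂/(3EI) = 4.5/EI.
Slope continuity at E: θ_0 = M_E·4.5/EI, so M_E = 796.4/4.5 = 177 kN·m (hogging).
Span DE, ΣM about D with M_E applied at E: R_E^{DE}·9 = 1238 + 177, so R_E^{DE} = 157.3 kN and R_D = 172 − 157.3 = 14.74 kN.
Span EF, ΣM about F: R_E^{EF}·4.5 = 209.7 + 177, so R_E^{EF} = 85.92 kN and R_F = 162 − 85.92 = 76.08 kN.
R_E = 157.3 + 85.92 = 243.2 kN.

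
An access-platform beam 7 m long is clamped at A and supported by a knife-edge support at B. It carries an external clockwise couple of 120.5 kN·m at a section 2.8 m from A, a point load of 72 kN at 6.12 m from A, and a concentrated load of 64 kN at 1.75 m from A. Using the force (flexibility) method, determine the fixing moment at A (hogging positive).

Remove the prop at B; the released (primary) structure is a cantilever built in at A.
Downward deflection at the released point B due to the loads:
  clockwise couple 120.5 at a = 2.8: M₀a(2L − a)/(2EI) = 1889/EI
  point load 72 at a = 6.12: Pa²(3L − a)/(6EI) = 6688/EI
  point load 64 at a = 1.75: Pa²(3L − a)/(6EI) = 628.8/EI
  δ_0 = 9206/EI
Tip deflection under a unit load at B: L³/(3EI) = 114.3/EI.
Compatibility at B: δ_0 − R_B·δ_{BB} = 0, so R_B = 9206/114.3 = 80.52 kN.
Moment equilibrium about A: M_A = Σ(load moments about A) − R_B·L = 673.1 − 80.52×7 = 109.5 kN·m.

M_A = 109.5 kN·m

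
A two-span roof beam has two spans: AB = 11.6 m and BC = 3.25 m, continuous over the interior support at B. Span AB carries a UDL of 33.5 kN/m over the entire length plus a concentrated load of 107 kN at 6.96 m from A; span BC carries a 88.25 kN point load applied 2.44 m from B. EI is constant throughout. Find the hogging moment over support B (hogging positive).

Take M_B as the redundant. Released structure: two simple spans AB and BC with a hinge at B.
Discontinuity in slope at B on the released structure — sum the simple-span end rotations:
  span AB: UDL 33.5: wL³/(24EI) = 2179/EI
  span AB: point load 107 at a = 6.96: Pab(L + a)/(6LEI) = 921.5/EI
  span BC: point load 88.25 at a = 2.44: Pab(L + b)/(6LEI) = 36.31/EI
  relative rotation θ_0 = (3100 + 36.31)/EI = 3137/EI
A unit hogging moment at B produces rotation L₁/(3EI) + L₂/(3EI) = 4.95/EI.
Slope continuity at B: θ_0 = M_B·4.95/EI, so M_B = 3137/4.95 = 633.6 kN·m (hogging).

M_B = 633.6 kN·m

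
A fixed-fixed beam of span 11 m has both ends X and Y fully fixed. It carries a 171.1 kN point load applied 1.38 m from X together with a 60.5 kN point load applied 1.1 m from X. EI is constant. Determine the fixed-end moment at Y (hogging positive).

Release both end moments; the primary structure is a simply-supported span XY with redundants M_X and M_Y.
End rotations of the released simple span under the applied load (×1/EI):
  at X: point load 171.1 at a = 1.38: Pab(L + b)/(6LEI) = 709.7/EI
  at Y: point load 171.1 at a = 1.38: Pab(L + a)/(6LEI) = 426.1/EI
  at X: point load 60.5 at a = 1.1: Pab(L + b)/(6LEI) = 208.6/EI
  at Y: point load 60.5 at a = 1.1: Pab(L + a)/(6LEI) = 120.8/EI
  θ_X0 = 918.3/EI,  θ_Y0 = 546.9/EI
Flexibility coefficients: a unit moment at one end gives L/(3EI) there and L/(6EI) at the far end, so f₁₁ = f₂₂ = 3.667/EI and f₁₂ = f₂₁ = 1.833/EI.
Compatibility — zero rotation at each built-in end:
  3.667 M_X + 1.833 M_Y = 918.3
  1.833 M_X + 3.667 M_Y = 546.9
Solving the pair gives M_X = 234.5 kN·m and M_Y = 31.9 kN·m (hogging).

M_Y = 31.9 kN·m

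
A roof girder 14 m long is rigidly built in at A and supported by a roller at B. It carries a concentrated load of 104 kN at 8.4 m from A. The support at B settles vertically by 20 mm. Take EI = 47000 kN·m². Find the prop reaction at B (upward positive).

R_B = 43.9 kN

Take the reaction at B as the redundant and release it; the primary structure is a cantilever fixed at A.
Deflection at B on the released cantilever, summing each load's contribution:
  point load 104 at a = 8.4: Pa²(3L − a)/(6EI) = 41094/EI
Flexibility coefficient — unit upward force at B: δ_{BB} = L³/(3EI) = 914.7/EI.
With EI = 47000 kN·m²: δ_0 = 0.87434 m and δ_{BB} = 0.019461 m/kN.
Compatibility — the beam at B must follow the support down by 0.02 m: δ_0 − R_B·δ_{BB} = 0.02, so R_B = (0.87434 − 0.02)/0.019461 = 43.9 kN.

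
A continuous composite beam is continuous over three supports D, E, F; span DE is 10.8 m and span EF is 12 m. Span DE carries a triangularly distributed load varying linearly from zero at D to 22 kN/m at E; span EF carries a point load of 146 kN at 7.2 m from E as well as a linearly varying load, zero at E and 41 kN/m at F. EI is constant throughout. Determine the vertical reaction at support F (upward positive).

Take M_E as the redundant. Released structure: two simple spans DE and EF with a hinge at E.
Rotations at E on the released spans (each span's end-slope, ×1/EI):
  span DE: triangular load, peak 22: w₀L³/(45EI) = 615.9/EI
  span EF: point load 146 at a = 7.2: Pab(L + b)/(6LEI) = 1177/EI
  span EF: triangular load, peak 41: 7w₀L³/(360EI) = 1378/EI
  relative rotation θ_0 = (615.9 + 2555)/EI = 3171/EI
A unit hogging moment at E produces rotation L₁/(3EI) + L₂/(3EI) = 7.6/EI.
Slope continuity at E: θ_0 = M_E·7.6/EI, so M_E = 3171/7.6 = 417.2 kN·m (hogging).
Span EF, ΣM about F: R_E^{EF}·12 = 1685 + 417.2, so R_E^{EF} = 175.2 kN and R_F = 392 − 175.2 = 216.8 kN.

R_F = 216.8 kN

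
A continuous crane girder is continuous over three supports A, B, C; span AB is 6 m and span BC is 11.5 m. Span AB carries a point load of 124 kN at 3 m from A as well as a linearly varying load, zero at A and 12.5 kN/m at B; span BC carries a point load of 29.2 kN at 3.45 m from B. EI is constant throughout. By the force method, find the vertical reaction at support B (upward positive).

R_B = 132.2 kN

Release continuity at B by inserting a hinge; the redundant is the internal moment M_B. The primary structure is two simply-supported spans AB and BC.
End slopes at the hinge B, treating each span as simply supported:
  span AB: point load 124 at a = 3: Pab(L + a)/(6LEI) = 279/EI
  span AB: triangular load, peak 12.5: w₀L³/(45EI) = 60/EI
  span BC: point load 29.2 at a = 3.45: Pab(L + b)/(6LEI) = 229.8/EI
  relative rotation θ_0 = (339 + 229.8)/EI = 568.8/EI
A unit hogging moment at B produces rotation L₁/(3EI) + L₂/(3EI) = 5.833/EI.
Compatibility: M_B·(L₁+L₂)/(3EI) = θ_0, giving M_B = 97.5 kN·m (hogging).
Span AB, ΣM about A with M_B applied at B: R_B^{AB}·6 = 522 + 97.5, so R_B^{AB} = 103.3 kN and R_A = 161.5 − 103.3 = 58.25 kN.
Span BC, ΣM about C: R_B^{BC}·11.5 = 235.1 + 97.5, so R_B^{BC} = 28.92 kN and R_C = 29.2 − 28.92 = 0.2814 kN.
R_B = 103.3 + 28.92 = 132.2 kN.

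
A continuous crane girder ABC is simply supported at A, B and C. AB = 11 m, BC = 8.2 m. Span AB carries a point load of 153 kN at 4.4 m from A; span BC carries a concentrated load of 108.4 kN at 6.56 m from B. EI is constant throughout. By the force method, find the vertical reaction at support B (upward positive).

R_B = 125.1 kN

Insert a hinge at B; M_B is the redundant, and each span becomes simply supported.
End slopes at the hinge B, treating each span as simply supported:
  span AB: point load 153 at a = 4.4: Pab(L + a)/(6LEI) = 1037/EI
  span BC: point load 108.4 at a = 6.56: Pab(L + b)/(6LEI) = 233.2/EI
  relative rotation θ_0 = (1037 + 233.2)/EI = 1270/EI
A unit hogging moment at B produces rotation L₁/(3EI) + L₂/(3EI) = 6.4/EI.
Slope continuity at B: θ_0 = M_B·6.4/EI, so M_B = 1270/6.4 = 198.4 kN·m (hogging).
Span AB, ΣM about A with M_B applied at B: R_B^{AB}·11 = 673.2 + 198.4, so R_B^{AB} = 79.24 kN and R_A = 153 − 79.24 = 73.76 kN.
Span BC, ΣM about C: R_B^{BC}·8.2 = 177.8 + 198.4, so R_B^{BC} = 45.88 kN and R_C = 108.4 − 45.88 = 62.52 kN.
R_B = 79.24 + 45.88 = 125.1 kN.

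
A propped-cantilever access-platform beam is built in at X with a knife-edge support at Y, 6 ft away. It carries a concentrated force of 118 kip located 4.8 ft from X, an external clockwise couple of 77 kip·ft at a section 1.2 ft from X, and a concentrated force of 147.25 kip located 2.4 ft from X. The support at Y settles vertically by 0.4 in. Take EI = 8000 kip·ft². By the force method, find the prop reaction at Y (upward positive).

R_Y = 116.9 kip

Release the roller at Y. Primary structure: cantilever fixed at X.
Downward deflection at the released point Y due to the loads:
  point load 118 at a = 4.8: Pa²(3L − a)/(6EI) = 5981/EI
  clockwise couple 77 at a = 1.2: M₀a(2L − a)/(2EI) = 499/EI
  point load 147.25 at a = 2.4: Pa²(3L − a)/(6EI) = 2205/EI
  δ_0 = 8685/EI
Tip deflection under a unit load at Y: L³/(3EI) = 72/EI.
With EI = 8000 kip·ft²: δ_0 = 1.0857 ft and δ_{YY} = 0.009 ft/kip.
Compatibility — the beam at Y must follow the support down by 0.03333 ft: δ_0 − R_Y·δ_{YY} = 0.03333, so R_Y = (1.0857 − 0.03333)/0.009 = 116.9 kip.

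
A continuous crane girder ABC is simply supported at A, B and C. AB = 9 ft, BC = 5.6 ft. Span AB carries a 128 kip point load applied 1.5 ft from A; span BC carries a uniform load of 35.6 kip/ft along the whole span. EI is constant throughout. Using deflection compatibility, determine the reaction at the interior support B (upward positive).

R_B = 153.2 kip

Insert a hinge at B; M_B is the redundant, and each span becomes simply supported.
Rotations at B on the released spans (each span's end-slope, ×1/EI):
  span AB: point load 128 at a = 1.5: Pab(L + a)/(6LEI) = 280/EI
  span BC: UDL 35.6: wL³/(24EI) = 260.5/EI
  relative rotation θ_0 = (280 + 260.5)/EI = 540.5/EI
A unit hogging moment at B produces rotation L₁/(3EI) + L₂/(3EI) = 4.867/EI.
Slope continuity at B: θ_0 = M_B·4.867/EI, so M_B = 540.5/4.867 = 111.1 kip·ft (hogging).
Span AB, ΣM about A with M_B applied at B: R_B^{AB}·9 = 192 + 111.1, so R_B^{AB} = 33.67 kip and R_A = 128 − 33.67 = 94.33 kip.
Span BC, ΣM about C: R_B^{BC}·5.6 = 558.2 + 111.1, so R_B^{BC} = 119.5 kip and R_C = 199.4 − 119.5 = 79.85 kip.
R_B = 33.67 + 119.5 = 153.2 kip.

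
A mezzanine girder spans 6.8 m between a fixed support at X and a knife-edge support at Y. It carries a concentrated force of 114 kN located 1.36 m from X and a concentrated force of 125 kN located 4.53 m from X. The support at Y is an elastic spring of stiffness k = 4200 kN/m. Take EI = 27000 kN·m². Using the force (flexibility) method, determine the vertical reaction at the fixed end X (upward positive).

R_X = 172 kN

Release the roller at Y. Primary structure: cantilever fixed at X.
Downward deflection at the released point Y due to the loads:
  point load 114 at a = 1.36: Pa²(3L − a)/(6EI) = 669.1/EI
  point load 125 at a = 4.53: Pa²(3L − a)/(6EI) = 6785/EI
  δ_0 = 7454/EI
Flexibility coefficient — unit upward force at Y: δ_{YY} = L³/(3EI) = 104.8/EI.
With EI = 27000 kN·m²: δ_0 = 0.27607 m and δ_{YY} = 0.003882 m/kN.
Compatibility — the spring shortens by R_Y/k under the reaction it provides: δ_0 − R_Y·δ_{YY} = R_Y/k. With 1/k = 0.000238 m/kN, R_Y = δ_0 / (δ_{YY} + 1/k) = 0.27607 / (0.003882 + 0.000238) = 67.01 kN.
Vertical equilibrium: R_X = ΣP − R_Y = 239 − 67.01 = 172 kN.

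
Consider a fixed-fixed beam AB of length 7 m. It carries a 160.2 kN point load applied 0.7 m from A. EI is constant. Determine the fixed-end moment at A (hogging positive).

Release both end moments; the primary structure is a simply-supported span AB with redundants M_A and M_B.
End rotations of the released simple span under the applied load (×1/EI):
  at A: point load 160.2 at a = 0.7: Pab(L + b)/(6LEI) = 223.7/EI
  at B: point load 160.2 at a = 0.7: Pab(L + a)/(6LEI) = 129.5/EI
  θ_A0 = 223.7/EI,  θ_B0 = 129.5/EI
Flexibility coefficients: a unit moment at one end gives L/(3EI) there and L/(6EI) at the far end, so f₁₁ = f₂₂ = 2.333/EI and f₁₂ = f₂₁ = 1.167/EI.
Compatibility — zero rotation at each built-in end:
  2.333 M_A + 1.167 M_B = 223.7
  1.167 M_A + 2.333 M_B = 129.5
Solving the pair gives M_A = 90.83 kN·m and M_B = 10.09 kN·m (hogging).

M_A = 90.83 kN·m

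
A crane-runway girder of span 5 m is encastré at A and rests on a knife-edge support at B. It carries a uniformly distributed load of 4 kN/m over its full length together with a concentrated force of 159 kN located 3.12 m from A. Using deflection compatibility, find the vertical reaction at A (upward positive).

Choose R_B as the redundant. The primary structure is the cantilever fixed at A.
Deflection at B on the released cantilever, summing each load's contribution:
  UDL 4: wL⁴/(8EI) = 312.5/EI
  point load 159 at a = 3.12: Pa²(3L − a)/(6EI) = 3065/EI
  δ_0 = 3377/EI
Tip deflection under a unit load at B: L³/(3EI) = 41.67/EI.
The prop prevents deflection at B: R_B = δ_0/δ_{BB} = 3377/41.67 = 81.05 kN.
Vertical equilibrium: R_A = ΣP − R_B = 179 − 81.05 = 97.95 kN.

R_A = 97.95 kN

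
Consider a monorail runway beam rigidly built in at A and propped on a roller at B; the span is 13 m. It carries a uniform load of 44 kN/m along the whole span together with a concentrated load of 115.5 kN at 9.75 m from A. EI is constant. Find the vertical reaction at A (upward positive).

Choose R_B as the redundant. The primary structure is the cantilever fixed at A.
Deflection at B on the released cantilever, summing each load's contribution:
  UDL 44: wL⁴/(8EI) = 157086/EI
  point load 115.5 at a = 9.75: Pa²(3L − a)/(6EI) = 53526/EI
  δ_0 = 210612/EI
Tip deflection under a unit load at B: L³/(3EI) = 732.3/EI.
Compatibility at B: δ_0 − R_B·δ_{BB} = 0, so R_B = 210612/732.3 = 287.6 kN.
Vertical equilibrium: R_A = ΣP − R_B = 687.5 − 287.6 = 399.9 kN.

R_A = 399.9 kN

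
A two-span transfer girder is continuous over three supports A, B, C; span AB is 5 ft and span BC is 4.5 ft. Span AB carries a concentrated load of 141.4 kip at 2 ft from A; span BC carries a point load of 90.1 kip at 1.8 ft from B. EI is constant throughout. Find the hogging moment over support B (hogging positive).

M_B = 99.39 kip·ft

Release continuity at B by inserting a hinge; the redundant is the internal moment M_B. The primary structure is two simply-supported spans AB and BC.
End slopes at the hinge B, treating each span as simply supported:
  span AB: point load 141.4 at a = 2: Pab(L + a)/(6LEI) = 198/EI
  span BC: point load 90.1 at a = 1.8: Pab(L + b)/(6LEI) = 116.8/EI
  relative rotation θ_0 = (198 + 116.8)/EI = 314.7/EI
A unit hogging moment at B produces rotation L₁/(3EI) + L₂/(3EI) = 3.167/EI.
Compatibility: M_B·(L₁+L₂)/(3EI) = θ_0, giving M_B = 99.39 kip·ft (hogging).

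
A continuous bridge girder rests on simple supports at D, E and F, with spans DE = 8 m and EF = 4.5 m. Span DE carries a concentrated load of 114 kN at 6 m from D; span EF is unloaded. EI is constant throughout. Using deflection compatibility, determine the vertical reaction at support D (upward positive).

R_D = 16.53 kN

Release continuity at E by inserting a hinge; the redundant is the internal moment M_E. The primary structure is two simply-supported spans DE and EF.
End slopes at the hinge E, treating each span as simply supported:
  span DE: point load 114 at a = 6: Pab(L + a)/(6LEI) = 399/EI
  relative rotation θ_0 = (399 + 0)/EI = 399/EI
A unit hogging moment at E produces rotation L₁/(3EI) + L₂/(3EI) = 4.167/EI.
Compatibility: M_E·(L₁+L₂)/(3EI) = θ_0, giving M_E = 95.76 kN·m (hogging).
Span DE, ΣM about D with M_E applied at E: R_E^{DE}·8 = 684 + 95.76, so R_E^{DE} = 97.47 kN and R_D = 114 − 97.47 = 16.53 kN.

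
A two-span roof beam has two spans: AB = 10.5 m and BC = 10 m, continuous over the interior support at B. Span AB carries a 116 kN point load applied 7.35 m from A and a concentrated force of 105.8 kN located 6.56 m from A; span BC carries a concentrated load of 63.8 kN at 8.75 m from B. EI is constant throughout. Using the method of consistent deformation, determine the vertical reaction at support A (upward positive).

Insert a hinge at B; M_B is the redundant, and each span becomes simply supported.
Rotations at B on the released spans (each span's end-slope, ×1/EI):
  span AB: point load 116 at a = 7.35: Pab(L + a)/(6LEI) = 760.9/EI
  span AB: point load 105.8 at a = 6.56: Pab(L + a)/(6LEI) = 740.5/EI
  span BC: point load 63.8 at a = 8.75: Pab(L + b)/(6LEI) = 130.8/EI
  relative rotation θ_0 = (1501 + 130.8)/EI = 1632/EI
A unit hogging moment at B produces rotation L₁/(3EI) + L₂/(3EI) = 6.833/EI.
Slope continuity at B: θ_0 = M_B·6.833/EI, so M_B = 1632/6.833 = 238.9 kN·m (hogging).
Span AB, ΣM about A with M_B applied at B: R_B^{AB}·10.5 = 1547 + 238.9, so R_B^{AB} = 170 kN and R_A = 221.8 − 170 = 51.75 kN.

R_A = 51.75 kN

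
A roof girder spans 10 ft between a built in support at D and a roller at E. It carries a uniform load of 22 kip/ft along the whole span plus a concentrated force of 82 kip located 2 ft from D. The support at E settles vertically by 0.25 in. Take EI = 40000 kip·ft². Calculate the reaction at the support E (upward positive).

R_E = 84.59 kip

Remove the prop at E; the released (primary) structure is a cantilever built in at D.
Downward deflection at the released point E due to the loads:
  UDL 22: wL⁴/(8EI) = 27500/EI
  point load 82 at a = 2: Pa²(3L − a)/(6EI) = 1531/EI
  δ_0 = 29031/EI
Flexibility coefficient — unit upward force at E: δ_{EE} = L³/(3EI) = 333.3/EI.
With EI = 40000 kip·ft²: δ_0 = 0.72577 ft and δ_{EE} = 0.008333 ft/kip.
Compatibility — the beam at E must follow the support down by 0.02083 ft: δ_0 − R_E·δ_{EE} = 0.02083, so R_E = (0.72577 − 0.02083)/0.008333 = 84.59 kip.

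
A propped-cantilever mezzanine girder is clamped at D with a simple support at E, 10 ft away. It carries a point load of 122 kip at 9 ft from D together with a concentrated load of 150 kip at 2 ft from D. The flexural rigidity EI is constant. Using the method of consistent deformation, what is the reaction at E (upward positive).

Release the roller at E. Primary structure: cantilever fixed at D.
Deflection at E on the released cantilever, summing each load's contribution:
  point load 122 at a = 9: Pa²(3L − a)/(6EI) = 34587/EI
  point load 150 at a = 2: Pa²(3L − a)/(6EI) = 2800/EI
  δ_0 = 37387/EI
Tip deflection under a unit load at E: L³/(3EI) = 333.3/EI.
Compatibility at E: δ_0 − R_E·δ_{EE} = 0, so R_E = 37387/333.3 = 112.2 kip.

R_E = 112.2 kip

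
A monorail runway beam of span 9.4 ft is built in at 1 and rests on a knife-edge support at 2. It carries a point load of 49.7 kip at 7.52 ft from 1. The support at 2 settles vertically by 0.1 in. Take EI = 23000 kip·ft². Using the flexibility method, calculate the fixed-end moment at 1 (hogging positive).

M_1 = 51.36 kip·ft

Remove the prop at 2; the released (primary) structure is a cantilever built in at 1.
Downward deflection at the released point 2 due to the loads:
  point load 49.7 at a = 7.52: Pa²(3L − a)/(6EI) = 9687/EI
Flexibility coefficient — unit upward force at 2: δ_{22} = L³/(3EI) = 276.9/EI.
With EI = 23000 kip·ft²: δ_0 = 0.42118 ft and δ_{22} = 0.012037 ft/kip.
Compatibility — the beam at 2 must follow the support down by 0.008333 ft: δ_0 − R_2·δ_{22} = 0.008333, so R_2 = (0.42118 − 0.008333)/0.012037 = 34.3 kip.
Moment equilibrium about 1: M_1 = Σ(load moments about 1) − R_2·L = 373.7 − 34.3×9.4 = 51.36 kip·ft.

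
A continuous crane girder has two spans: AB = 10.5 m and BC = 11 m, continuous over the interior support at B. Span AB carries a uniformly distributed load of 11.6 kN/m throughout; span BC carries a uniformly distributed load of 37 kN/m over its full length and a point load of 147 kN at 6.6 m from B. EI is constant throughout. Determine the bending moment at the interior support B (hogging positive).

Release continuity at B by inserting a hinge; the redundant is the internal moment M_B. The primary structure is two simply-supported spans AB and BC.
Rotations at B on the released spans (each span's end-slope, ×1/EI):
  span AB: UDL 11.6: wL³/(24EI) = 559.5/EI
  span BC: UDL 37: wL³/(24EI) = 2052/EI
  span BC: point load 147 at a = 6.6: Pab(L + b)/(6LEI) = 996.1/EI
  relative rotation θ_0 = (559.5 + 3048)/EI = 3608/EI
A unit hogging moment at B produces rotation L₁/(3EI) + L₂/(3EI) = 7.167/EI.
Slope continuity at B: θ_0 = M_B·7.167/EI, so M_B = 3608/7.167 = 503.4 kN·m (hogging).

M_B = 503.4 kN·m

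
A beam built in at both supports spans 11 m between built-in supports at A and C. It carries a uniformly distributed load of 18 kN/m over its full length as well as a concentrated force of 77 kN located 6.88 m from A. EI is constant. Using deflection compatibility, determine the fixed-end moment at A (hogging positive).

M_A = 255.8 kN·m

Take the two fixed-end moments M_A, M_C as redundants; the released structure is the simple span AC.
Simple-span end rotations at A and C under the given loads:
  at A: UDL 18: wL³/(24EI) = 998.2/EI
  at C: UDL 18: wL³/(24EI) = 998.2/EI
  at A: point load 77 at a = 6.88: Pab(L + b)/(6LEI) = 500/EI
  at C: point load 77 at a = 6.88: Pab(L + a)/(6LEI) = 591.3/EI
  θ_A0 = 1498/EI,  θ_C0 = 1590/EI
Flexibility coefficients: a unit moment at one end gives L/(3EI) there and L/(6EI) at the far end, so f₁₁ = f₂₂ = 3.667/EI and f₁₂ = f₂₁ = 1.833/EI.
Compatibility — zero rotation at each built-in end:
  3.667 M_A + 1.833 M_C = 1498
  1.833 M_A + 3.667 M_C = 1590
Solving the pair gives M_A = 255.8 kN·m and M_C = 305.6 kN·m (hogging).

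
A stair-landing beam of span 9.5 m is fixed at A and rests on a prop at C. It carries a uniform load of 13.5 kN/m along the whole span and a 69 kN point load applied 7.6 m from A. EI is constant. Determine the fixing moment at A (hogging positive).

Take the reaction at C as the redundant and release it; the primary structure is a cantilever fixed at A.
Primary-structure tip deflection at C by superposition:
  UDL 13.5: wL⁴/(8EI) = 13745/EI
  point load 69 at a = 7.6: Pa²(3L − a)/(6EI) = 13883/EI
  δ_0 = 27627/EI
Flexibility coefficient — unit upward force at C: δ_{CC} = L³/(3EI) = 285.8/EI.
Compatibility at C: δ_0 − R_C·δ_{CC} = 0, so R_C = 27627/285.8 = 96.67 kN.
Moment equilibrium about A: M_A = Σ(load moments about A) − R_C·L = 1134 − 96.67×9.5 = 215.2 kN·m.

M_A = 215.2 kN·m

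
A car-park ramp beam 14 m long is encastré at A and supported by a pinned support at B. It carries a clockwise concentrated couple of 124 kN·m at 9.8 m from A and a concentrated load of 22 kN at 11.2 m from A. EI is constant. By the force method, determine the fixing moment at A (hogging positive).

M_A = -15.69 kN·m

Choose R_B as the redundant. The primary structure is the cantilever fixed at A.
Downward deflection at the released point B due to the loads:
  clockwise couple 124 at a = 9.8: M₀a(2L − a)/(2EI) = 11058/EI
  point load 22 at a = 11.2: Pa²(3L − a)/(6EI) = 14166/EI
  δ_0 = 25225/EI
Flexibility coefficient — unit upward force at B: δ_{BB} = L³/(3EI) = 914.7/EI.
The prop prevents deflection at B: R_B = δ_0/δ_{BB} = 25225/914.7 = 27.58 kN.
Moment equilibrium about A: M_A = Σ(load moments about A) − R_B·L = 370.4 − 27.58×14 = -15.69 kN·m.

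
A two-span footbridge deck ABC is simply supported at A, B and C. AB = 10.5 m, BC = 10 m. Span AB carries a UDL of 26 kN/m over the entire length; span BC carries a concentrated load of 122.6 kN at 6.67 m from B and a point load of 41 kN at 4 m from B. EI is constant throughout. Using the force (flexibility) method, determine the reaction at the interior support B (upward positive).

Insert a hinge at B; M_B is the redundant, and each span becomes simply supported.
Rotations at B on the released spans (each span's end-slope, ×1/EI):
  span AB: UDL 26: wL³/(24EI) = 1254/EI
  span BC: point load 122.6 at a = 6.67: Pab(L + b)/(6LEI) = 605/EI
  span BC: point load 41 at a = 4: Pab(L + b)/(6LEI) = 262.4/EI
  relative rotation θ_0 = (1254 + 867.4)/EI = 2121/EI
A unit hogging moment at B produces rotation L₁/(3EI) + L₂/(3EI) = 6.833/EI.
Slope continuity at B: θ_0 = M_B·6.833/EI, so M_B = 2121/6.833 = 310.5 kN·m (hogging).
Span AB, ΣM about A with M_B applied at B: R_B^{AB}·10.5 = 1433 + 310.5, so R_B^{AB} = 166.1 kN and R_A = 273 − 166.1 = 106.9 kN.
Span BC, ΣM about C: R_B^{BC}·10 = 654.3 + 310.5, so R_B^{BC} = 96.47 kN and R_C = 163.6 − 96.47 = 67.13 kN.
R_B = 166.1 + 96.47 = 262.5 kN.

R_B = 262.5 kN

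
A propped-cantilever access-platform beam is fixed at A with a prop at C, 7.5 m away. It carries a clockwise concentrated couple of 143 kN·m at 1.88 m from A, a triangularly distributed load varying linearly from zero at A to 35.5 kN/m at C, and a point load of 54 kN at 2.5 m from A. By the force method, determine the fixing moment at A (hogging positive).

M_A = 240.4 kN·m

Release the roller at C. Primary structure: cantilever fixed at A.
Deflection at C on the released cantilever, summing each load's contribution:
  clockwise couple 143 at a = 1.88: M₀a(2L − a)/(2EI) = 1764/EI
  triangular load, peak 35.5 at the free end: 11w₀L⁴/(120EI) = 10296/EI
  point load 54 at a = 2.5: Pa²(3L − a)/(6EI) = 1125/EI
  δ_0 = 13185/EI
Flexibility coefficient — unit upward force at C: δ_{CC} = L³/(3EI) = 140.6/EI.
The prop prevents deflection at C: R_C = δ_0/δ_{CC} = 13185/140.6 = 93.76 kN.
Moment equilibrium about A: M_A = Σ(load moments about A) − R_C·L = 943.6 − 93.76×7.5 = 240.4 kN·m.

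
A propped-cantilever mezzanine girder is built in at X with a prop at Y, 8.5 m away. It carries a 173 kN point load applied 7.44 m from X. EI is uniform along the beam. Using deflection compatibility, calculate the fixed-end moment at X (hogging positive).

Choose R_Y as the redundant. The primary structure is the cantilever fixed at X.
Free-end deflection of the primary structure under the applied loading (downward +):
  point load 173 at a = 7.44: Pa²(3L − a)/(6EI) = 28824/EI
Flexibility coefficient — unit upward force at Y: δ_{YY} = L³/(3EI) = 204.7/EI.
Compatibility at Y: δ_0 − R_Y·δ_{YY} = 0, so R_Y = 28824/204.7 = 140.8 kN.
Moment equilibrium about X: M_X = Σ(load moments about X) − R_Y·L = 1287 − 140.8×8.5 = 90.26 kN·m.

M_X = 90.26 kN·m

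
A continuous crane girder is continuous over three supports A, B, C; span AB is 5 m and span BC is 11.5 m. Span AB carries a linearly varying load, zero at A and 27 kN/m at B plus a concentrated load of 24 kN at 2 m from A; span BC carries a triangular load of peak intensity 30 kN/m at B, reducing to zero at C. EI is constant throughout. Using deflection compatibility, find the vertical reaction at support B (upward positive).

R_B = 228.2 kN

Release continuity at B by inserting a hinge; the redundant is the internal moment M_B. The primary structure is two simply-supported spans AB and BC.
Rotations at B on the released spans (each span's end-slope, ×1/EI):
  span AB: triangular load, peak 27: w₀L³/(45EI) = 75/EI
  span AB: point load 24 at a = 2: Pab(L + a)/(6LEI) = 33.6/EI
  span BC: triangular load, peak 30: w₀L³/(45EI) = 1014/EI
  relative rotation θ_0 = (108.6 + 1014)/EI = 1123/EI
A unit hogging moment at B produces rotation L₁/(3EI) + L₂/(3EI) = 5.5/EI.
Compatibility: M_B·(L₁+L₂)/(3EI) = θ_0, giving M_B = 204.1 kN·m (hogging).
Span AB, ΣM about A with M_B applied at B: R_B^{AB}·5 = 273 + 204.1, so R_B^{AB} = 95.42 kN and R_A = 91.5 − 95.42 = -3.919 kN.
Span BC, ΣM about C: R_B^{BC}·11.5 = 1322 + 204.1, so R_B^{BC} = 132.7 kN and R_C = 172.5 − 132.7 = 39.75 kN.
R_B = 95.42 + 132.7 = 228.2 kN.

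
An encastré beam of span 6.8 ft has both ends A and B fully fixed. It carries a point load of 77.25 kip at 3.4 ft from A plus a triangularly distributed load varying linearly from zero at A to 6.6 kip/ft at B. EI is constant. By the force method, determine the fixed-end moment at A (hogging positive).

Take the two fixed-end moments M_A, M_B as redundants; the released structure is the simple span AB.
Simple-span end rotations at A and B under the given loads:
  at A: point load 77.25 at a = 3.4: Pab(L + b)/(6LEI) = 223.3/EI
  at B: point load 77.25 at a = 3.4: Pab(L + a)/(6LEI) = 223.3/EI
  at A: triangular load, peak 6.6: 7w₀L³/(360EI) = 40.35/EI
  at B: triangular load, peak 6.6: w₀L³/(45EI) = 46.12/EI
  θ_A0 = 263.6/EI,  θ_B0 = 269.4/EI
Flexibility coefficients: a unit moment at one end gives L/(3EI) there and L/(6EI) at the far end, so f₁₁ = f₂₂ = 2.267/EI and f₁₂ = f₂₁ = 1.133/EI.
Compatibility — zero rotation at each built-in end:
  2.267 M_A + 1.133 M_B = 263.6
  1.133 M_A + 2.267 M_B = 269.4
Solving the pair gives M_A = 75.84 kip·ft and M_B = 80.92 kip·ft (hogging).

M_A = 75.84 kip·ft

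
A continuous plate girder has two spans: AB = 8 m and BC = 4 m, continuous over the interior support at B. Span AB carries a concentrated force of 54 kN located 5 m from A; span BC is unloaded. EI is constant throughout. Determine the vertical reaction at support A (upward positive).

Insert a hinge at B; M_B is the redundant, and each span becomes simply supported.
End slopes at the hinge B, treating each span as simply supported:
  span AB: point load 54 at a = 5: Pab(L + a)/(6LEI) = 219.4/EI
  relative rotation θ_0 = (219.4 + 0)/EI = 219.4/EI
A unit hogging moment at B produces rotation L₁/(3EI) + L₂/(3EI) = 4/EI.
Slope continuity at B: θ_0 = M_B·4/EI, so M_B = 219.4/4 = 54.84 kN·m (hogging).
Span AB, ΣM about A with M_B applied at B: R_B^{AB}·8 = 270 + 54.84, so R_B^{AB} = 40.61 kN and R_A = 54 − 40.61 = 13.39 kN.

R_A = 13.39 kN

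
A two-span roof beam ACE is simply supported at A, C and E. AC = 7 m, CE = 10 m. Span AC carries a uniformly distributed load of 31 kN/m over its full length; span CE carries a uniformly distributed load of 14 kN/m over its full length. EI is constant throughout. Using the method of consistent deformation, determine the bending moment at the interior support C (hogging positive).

M_C = 181.1 kN·m

Insert a hinge at C; M_C is the redundant, and each span becomes simply supported.
Discontinuity in slope at C on the released structure — sum the simple-span end rotations:
  span AC: UDL 31: wL³/(24EI) = 443/EI
  span CE: UDL 14: wL³/(24EI) = 583.3/EI
  relative rotation θ_0 = (443 + 583.3)/EI = 1026/EI
A unit hogging moment at C produces rotation L₁/(3EI) + L₂/(3EI) = 5.667/EI.
Compatibility: M_C·(L₁+L₂)/(3EI) = θ_0, giving M_C = 181.1 kN·m (hogging).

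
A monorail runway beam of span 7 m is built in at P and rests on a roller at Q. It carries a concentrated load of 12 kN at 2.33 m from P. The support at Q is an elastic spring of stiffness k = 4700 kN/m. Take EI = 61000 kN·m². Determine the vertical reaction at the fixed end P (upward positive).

R_P = 10.41 kN

Take the reaction at Q as the redundant and release it; the primary structure is a cantilever fixed at P.
Primary-structure tip deflection at Q by superposition:
  point load 12 at a = 2.33: Pa²(3L − a)/(6EI) = 202.7/EI
Tip deflection under a unit load at Q: L³/(3EI) = 114.3/EI.
With EI = 61000 kN·m²: δ_0 = 0.003323 m and δ_{QQ} = 0.001874 m/kN.
Compatibility — the spring shortens by R_Q/k under the reaction it provides: δ_0 − R_Q·δ_{QQ} = R_Q/k. With 1/k = 0.000213 m/kN, R_Q = δ_0 / (δ_{QQ} + 1/k) = 0.003323 / (0.001874 + 0.000213) = 1.592 kN.
Vertical equilibrium: R_P = ΣP − R_Q = 12 − 1.592 = 10.41 kN.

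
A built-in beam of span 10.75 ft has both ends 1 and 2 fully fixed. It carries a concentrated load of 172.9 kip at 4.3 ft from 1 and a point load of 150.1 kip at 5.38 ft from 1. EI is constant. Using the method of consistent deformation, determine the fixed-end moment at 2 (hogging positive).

M_2 = 380.3 kip·ft

Take the two fixed-end moments M_1, M_2 as redundants; the released structure is the simple span 12.
Simple-span end rotations at 1 and 2 under the given loads:
  at 1: point load 172.9 at a = 4.3: Pab(L + b)/(6LEI) = 1279/EI
  at 2: point load 172.9 at a = 4.3: Pab(L + a)/(6LEI) = 1119/EI
  at 1: point load 150.1 at a = 5.38: Pab(L + b)/(6LEI) = 1084/EI
  at 2: point load 150.1 at a = 5.38: Pab(L + a)/(6LEI) = 1084/EI
  θ_10 = 2363/EI,  θ_20 = 2203/EI
Flexibility coefficients: a unit moment at one end gives L/(3EI) there and L/(6EI) at the far end, so f₁₁ = f₂₂ = 3.583/EI and f₁₂ = f₂₁ = 1.792/EI.
Compatibility — zero rotation at each built-in end:
  3.583 M_1 + 1.792 M_2 = 2363
  1.792 M_1 + 3.583 M_2 = 2203
Solving the pair gives M_1 = 469.2 kip·ft and M_2 = 380.3 kip·ft (hogging).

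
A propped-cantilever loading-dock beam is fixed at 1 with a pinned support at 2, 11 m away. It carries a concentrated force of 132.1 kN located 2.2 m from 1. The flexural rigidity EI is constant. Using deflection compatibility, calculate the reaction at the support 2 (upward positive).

R_2 = 7.398 kN

Remove the prop at 2; the released (primary) structure is a cantilever built in at 1.
Primary-structure tip deflection at 2 by superposition:
  point load 132.1 at a = 2.2: Pa²(3L − a)/(6EI) = 3282/EI
Tip deflection under a unit load at 2: L³/(3EI) = 443.7/EI.
The prop prevents deflection at 2: R_2 = δ_0/δ_{22} = 3282/443.7 = 7.398 kN.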